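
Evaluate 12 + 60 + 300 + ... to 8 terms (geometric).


Sₙ = 12×(5^8 - 1)/(5 - 1)
= 12×(390625 - 1)/4
= 12×390624/4
= 1171872

S_8 = 1171872


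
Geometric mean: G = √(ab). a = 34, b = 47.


GM = √(34×47) = √1598 = 39.975

GM = 39.975


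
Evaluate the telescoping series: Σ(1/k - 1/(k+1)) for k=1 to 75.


Telescoping: adjacent terms cancel.
= 1/1 - 1/76
= 1 - 1/76 = 75/76

Sum = 75/76


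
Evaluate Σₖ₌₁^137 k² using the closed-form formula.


n = 137
n(n+1)(2n+1)/6 = 137×138×275/6
= 5199150/6 = 866525

Σk² = 866525


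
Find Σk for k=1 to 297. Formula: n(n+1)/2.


n(n+1)/2 = 297×298/2 = 88506/2 = 44253

Σk = 44253


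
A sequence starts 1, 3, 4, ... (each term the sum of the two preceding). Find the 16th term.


Computing iteratively: 1, 3, 4, 7, 11, 18, 29, 47, 76, 123, 199, 322, ...
a_16 = 2207

a_16 = 2207


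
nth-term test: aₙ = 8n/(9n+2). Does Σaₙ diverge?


lim(n→∞) 8n/(9n+2) = 8/9 = 8/9  (divide numerator and denominator by n)
lim aₙ = 8/9 ≠ 0 → series DIVERGES

Diverges (lim aₙ = 8/9 ≠ 0)


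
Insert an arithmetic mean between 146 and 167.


AM = (146 + 167)/2 = 313/2 = 156.5

AM = 156.5


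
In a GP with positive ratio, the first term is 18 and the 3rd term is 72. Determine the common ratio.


r^(n-1) = aₙ/a₁
r^2 = 72/18 = 4
r = 4^(1/2)
= ±2; taking r > 0 gives r = 2

r = 2


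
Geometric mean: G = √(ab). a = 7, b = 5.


GM = √(7×5) = √35 = 5.9161

GM = 5.9161


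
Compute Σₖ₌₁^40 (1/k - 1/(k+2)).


Telescoping with gap 2: two head and two tail terms survive.
= (1 + 1/2) - (1/41 + 1/42)
= 3/2 - 1/41 - 1/42 = 1250/861

Sum = 1250/861


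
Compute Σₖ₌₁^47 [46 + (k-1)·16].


aₙ = 46 + (47-1)×16 = 782
Sₙ = n(a₁+aₙ)/2 = 47×(46+782)/2
= 47×828/2 = 19458

S_47 = 19458


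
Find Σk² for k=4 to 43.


Σₖ₌4^43 k² = Σₖ₌₁^43 k² − Σₖ₌₁^3 k²
= 43·44·87/6 − 3·4·7/6
= 27434 − 14 = 27420

Σk² = 27420


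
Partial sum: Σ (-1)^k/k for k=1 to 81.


S = -1 + 1/2 - 1/3 + 1/4 - 1/5 + 1/6 - 1/7 + 1/8 ± ...
= -0.6993
(Full series converges to -ln(2) ≈ -0.6931)

S_81 = -0.6993


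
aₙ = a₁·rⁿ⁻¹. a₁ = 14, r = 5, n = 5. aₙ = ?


aₙ = a₁·r^(n-1)
= 14×5^4
= 14×625
= 8750

a_5 = 8750


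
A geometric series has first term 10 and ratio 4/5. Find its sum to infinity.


S∞ = a₁/(1-r) = 10/(1 - 4/5)
= 10/(1/5)
= 50

S∞ = 50


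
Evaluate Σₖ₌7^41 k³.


Σₖ₌7^41 k³ = [41·42/2]² − [6·7/2]²
= 741321 − 441 = 740880

Σk³ = 740880


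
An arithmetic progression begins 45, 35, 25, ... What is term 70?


aₙ = a₁ + (n-1)d
= 45 + (70-1)×-10
= 45 - 690
= -645

a_70 = -645


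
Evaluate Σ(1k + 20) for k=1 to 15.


Σ(1k+20) = 1·Σk + 20·n
= 1·120 + 20·15
= 120 + 300 = 420

Σ = 420


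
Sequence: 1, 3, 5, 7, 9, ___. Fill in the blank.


Pattern: arithmetic (d=2)
Terms: 1, 3, 5, 7, 9
Next term = 11

Next term = 11


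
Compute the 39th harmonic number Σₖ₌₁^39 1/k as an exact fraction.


H_39 = 1/1 + 1/2 + 1/3 + ... + 1/39
= 2066035355155033/485721041551200
≈ 4.2535

H_39 = 2066035355155033/485721041551200 ≈ 4.2535


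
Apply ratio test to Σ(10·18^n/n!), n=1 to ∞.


aₙ = 10·18^n/n!
a_{n+1}/aₙ = 18^(n+1)/(n+1)! × n!/18^n  (constant 10 cancels)
= 18/(n+1)
L = lim(n→∞) 18/(n+1) = 0
L < 1 → series CONVERGES

Converges (ratio test: L = 0 < 1)


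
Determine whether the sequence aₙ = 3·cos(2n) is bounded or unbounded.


For all n, -1 ≤ cos(2n) ≤ 1, so -3 ≤ 3·cos(2n) ≤ 3
Lower bound: -3, Upper bound: 3
The sequence IS bounded

Bounded (-3 ≤ aₙ ≤ 3)


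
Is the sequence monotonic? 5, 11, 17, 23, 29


Differences: 6, 6, 6, 6
All differences > 0 → strictly INCREASING

Monotonically increasing


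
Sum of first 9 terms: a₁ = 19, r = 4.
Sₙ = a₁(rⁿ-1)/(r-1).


Sₙ = 19×(4^9 - 1)/(4 - 1)
= 19×(262144 - 1)/3
= 19×262143/3
= 1660239

S_9 = 1660239


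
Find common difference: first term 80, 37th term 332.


d = (aₙ - a₁)/(n-1)
= (332 - 80)/(37-1)
= 252/36 = 7

d = 7


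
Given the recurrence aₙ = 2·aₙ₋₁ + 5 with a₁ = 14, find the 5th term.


Computing step by step:
a_1 = 14
a_2 = 33
a_3 = 71
a_4 = 147
a_5 = 299


a_5 = 299


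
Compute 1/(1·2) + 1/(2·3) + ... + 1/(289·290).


1/(k(k+1)) = 1/k - 1/(k+1) (partial fractions)
Telescoping: Σ = 1 - 1/290 = 289/290

Sum = 289/290


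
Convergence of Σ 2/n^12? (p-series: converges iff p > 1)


p-series test: Σ c/n^p converges if p > 1, diverges if p ≤ 1 (constant c > 0 doesn't affect convergence).
p = 12
12 > 1 → CONVERGES

Converges (p = 12 > 1)


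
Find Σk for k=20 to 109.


Σₖ₌20^109 k = Σₖ₌₁^109 k − Σₖ₌₁^19 k
= 109·110/2 − 19·20/2
= 5995 − 190 = 5805

Σk = 5805


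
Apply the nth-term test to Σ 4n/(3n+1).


lim(n→∞) 4n/(3n+1) = 4/3 = 4/3  (divide numerator and denominator by n)
lim aₙ = 4/3 ≠ 0 → series DIVERGES

Diverges (lim aₙ = 4/3 ≠ 0)


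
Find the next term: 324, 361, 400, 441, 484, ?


Pattern: perfect squares: n²
Terms: 324, 361, 400, 441, 484
Next term = 529

Next term = 529


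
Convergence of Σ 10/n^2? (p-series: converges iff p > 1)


p-series test: Σ c/n^p converges if p > 1, diverges if p ≤ 1 (constant c > 0 doesn't affect convergence).
p = 2
2 > 1 → CONVERGES

Converges (p = 2 > 1)


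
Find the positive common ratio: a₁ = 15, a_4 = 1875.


r^(n-1) = aₙ/a₁
r^3 = 1875/15 = 125
r = 125^(1/3)
= 5

r = 5


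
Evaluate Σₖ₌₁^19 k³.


n(n+1)/2 = 19×20/2 = 190
Σk³ = 190² = 36100

Σk³ = 36100


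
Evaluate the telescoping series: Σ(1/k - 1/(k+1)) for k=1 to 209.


Telescoping: adjacent terms cancel.
= 1/1 - 1/210
= 1 - 1/210 = 209/210

Sum = 209/210


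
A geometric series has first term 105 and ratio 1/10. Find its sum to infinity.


S∞ = a₁/(1-r) = 105/(1 - 1/10)
= 105/(9/10)
= 350/3

S∞ = 350/3


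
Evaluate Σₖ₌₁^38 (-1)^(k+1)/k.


S = 1 - 1/2 + 1/3 - 1/4 + 1/5 - 1/6 + 1/7 - 1/8 ± ...
= 0.6802
(Full series converges to +ln(2) ≈ +0.6931)

S_38 = 0.6802


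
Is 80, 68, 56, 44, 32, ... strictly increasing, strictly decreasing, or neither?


Differences: -12, -12, -12, -12
All differences < 0 → strictly DECREASING

Monotonically decreasing


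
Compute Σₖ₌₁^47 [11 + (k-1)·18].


aₙ = 11 + (47-1)×18 = 839
Sₙ = n(a₁+aₙ)/2 = 47×(11+839)/2
= 47×850/2 = 19975

S_47 = 19975


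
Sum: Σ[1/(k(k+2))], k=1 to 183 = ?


1/(k(k+2)) = (1/2)·(1/k - 1/(k+2)) (partial fractions)
Telescoping: Σ = (1/2)·(1 + 1/2 - 1/184 - 1/185) = 50691/68080

Sum = 50691/68080


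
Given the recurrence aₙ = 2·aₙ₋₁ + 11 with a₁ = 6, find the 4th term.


Computing step by step:
a_1 = 6
a_2 = 23
a_3 = 57
a_4 = 125


a_4 = 125


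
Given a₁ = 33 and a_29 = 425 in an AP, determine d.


d = (aₙ - a₁)/(n-1)
= (425 - 33)/(29-1)
= 392/28 = 14

d = 14


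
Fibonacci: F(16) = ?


Fibonacci sequence: 1, 1, 2, 3, 5, 8, 13, 21, 34, 55, 89, ...
F(16) = 987

F(16) = 987


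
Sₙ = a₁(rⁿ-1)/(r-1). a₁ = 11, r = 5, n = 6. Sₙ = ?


Sₙ = 11×(5^6 - 1)/(5 - 1)
= 11×(15625 - 1)/4
= 11×15624/4
= 42966

S_6 = 42966


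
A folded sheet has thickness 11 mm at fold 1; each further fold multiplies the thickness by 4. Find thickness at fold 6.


aₙ = a₁·r^(n-1)
= 11×4^5
= 11×1024
= 11264

a_6 = 11264


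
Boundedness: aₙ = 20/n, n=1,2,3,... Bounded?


a₁ = 20, a₂ = 20/2, a₃ = 20/3, ...
0 < aₙ ≤ 20 for all n ≥ 1
Lower bound: 0, Upper bound: 20
The sequence IS bounded

Bounded (0 < aₙ ≤ 20)


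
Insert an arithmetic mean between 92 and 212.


AM = (92 + 212)/2 = 304/2 = 152

AM = 152


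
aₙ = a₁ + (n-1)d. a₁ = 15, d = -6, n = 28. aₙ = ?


aₙ = a₁ + (n-1)d
= 15 + (28-1)×-6
= 15 - 162
= -147

a_28 = -147


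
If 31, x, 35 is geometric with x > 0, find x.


GM = √(31×35) = √1085 = 32.9393

GM = 32.9393


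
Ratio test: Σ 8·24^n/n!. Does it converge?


aₙ = 8·24^n/n!
a_{n+1}/aₙ = 24^(n+1)/(n+1)! × n!/24^n  (constant 8 cancels)
= 24/(n+1)
L = lim(n→∞) 24/(n+1) = 0
L < 1 → series CONVERGES

Converges (ratio test: L = 0 < 1)


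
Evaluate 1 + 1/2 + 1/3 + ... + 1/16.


H_16 = 1/1 + 1/2 + 1/3 + ... + 1/16
= 2436559/720720
≈ 3.3807

H_16 = 2436559/720720 ≈ 3.3807


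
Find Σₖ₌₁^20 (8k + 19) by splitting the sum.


Σ(8k+19) = 8·Σk + 19·n
= 8·210 + 19·20
= 1680 + 380 = 2060

Σ = 2060


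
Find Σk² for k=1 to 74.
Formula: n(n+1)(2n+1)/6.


n = 74
n(n+1)(2n+1)/6 = 74×75×149/6
= 826950/6 = 137825

Σk² = 137825


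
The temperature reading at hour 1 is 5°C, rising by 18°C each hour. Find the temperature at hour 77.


aₙ = a₁ + (n-1)d
= 5 + (77-1)×18
= 5 + 1368
= 1373

a_77 = 1373


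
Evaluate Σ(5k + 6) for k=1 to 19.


Σ(5k+6) = 5·Σk + 6·n
= 5·190 + 6·19
= 950 + 114 = 1064

Σ = 1064


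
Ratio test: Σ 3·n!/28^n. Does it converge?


aₙ = 3·n!/28^n
a_{n+1}/aₙ = (n+1)!/28^(n+1) × 28^n/n!  (constant 3 cancels)
= (n+1)/28
L = lim(n→∞) (n+1)/28 = ∞
L > 1 → series DIVERGES

Diverges (ratio test: L = ∞ > 1)


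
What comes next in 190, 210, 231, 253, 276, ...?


Pattern: triangular numbers: n(n+1)/2
Terms: 190, 210, 231, 253, 276
Next term = 300

Next term = 300


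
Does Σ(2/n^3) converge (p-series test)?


p-series test: Σ c/n^p converges if p > 1, diverges if p ≤ 1 (constant c > 0 doesn't affect convergence).
p = 3
3 > 1 → CONVERGES

Converges (p = 3 > 1)


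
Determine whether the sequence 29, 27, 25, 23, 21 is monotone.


Differences: -2, -2, -2, -2
All differences < 0 → strictly DECREASING

Monotonically decreasing


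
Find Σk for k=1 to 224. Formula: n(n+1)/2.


n(n+1)/2 = 224×225/2 = 50400/2 = 25200

Σk = 25200


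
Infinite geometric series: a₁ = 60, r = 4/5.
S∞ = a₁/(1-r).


S∞ = a₁/(1-r) = 60/(1 - 4/5)
= 60/(1/5)
= 300

S∞ = 300


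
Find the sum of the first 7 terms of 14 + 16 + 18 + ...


aₙ = 14 + (7-1)×2 = 26
Sₙ = n(a₁+aₙ)/2 = 7×(14+26)/2
= 7×40/2 = 140

S_7 = 140


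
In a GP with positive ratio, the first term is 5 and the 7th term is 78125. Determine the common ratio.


r^(n-1) = aₙ/a₁
r^6 = 78125/5 = 15625
r = 15625^(1/6)
= ±5; taking r > 0 gives r = 5

r = 5


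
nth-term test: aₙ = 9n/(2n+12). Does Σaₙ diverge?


lim(n→∞) 9n/(2n+12) = 9/2 = 9/2  (divide numerator and denominator by n)
lim aₙ = 9/2 ≠ 0 → series DIVERGES

Diverges (lim aₙ = 9/2 ≠ 0)


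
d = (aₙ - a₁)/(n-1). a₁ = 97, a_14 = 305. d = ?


d = (aₙ - a₁)/(n-1)
= (305 - 97)/(14-1)
= 208/13 = 16

d = 16


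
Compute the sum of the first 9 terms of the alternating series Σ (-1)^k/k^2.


S = -1 + 1/4 - 1/9 + 1/16 - 1/25 + 1/36 - 1/49 + 1/64 ± ...
= -0.828
(Full series converges to -π²/12 ≈ -0.8225)

S_9 = -0.828


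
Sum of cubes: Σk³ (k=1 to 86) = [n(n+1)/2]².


n(n+1)/2 = 86×87/2 = 3741
Σk³ = 3741² = 13995081

Σk³ = 13995081


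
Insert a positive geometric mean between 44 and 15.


GM = √(44×15) = √660 = 25.6905

GM = 25.6905


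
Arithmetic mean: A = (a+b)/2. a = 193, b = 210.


AM = (193 + 210)/2 = 403/2 = 201.5

AM = 201.5


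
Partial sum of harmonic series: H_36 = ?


H_36 = 1/1 + 1/2 + 1/3 + ... + 1/36
= 54801925434709/13127595717600
≈ 4.1746

H_36 = 54801925434709/13127595717600 ≈ 4.1746


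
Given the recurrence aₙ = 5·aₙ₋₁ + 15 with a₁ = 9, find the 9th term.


Computing step by step:
a_1 = 9
a_2 = 60
a_3 = 315
a_4 = 1590
a_5 = 7965
a_6 = 39840
a_7 = 199215
a_8 = 996090
a_9 = 4980465


a_9 = 4980465


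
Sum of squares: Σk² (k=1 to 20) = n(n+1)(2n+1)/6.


n = 20
n(n+1)(2n+1)/6 = 20×21×41/6
= 17220/6 = 2870

Σk² = 2870


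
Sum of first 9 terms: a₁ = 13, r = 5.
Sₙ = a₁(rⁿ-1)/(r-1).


Sₙ = 13×(5^9 - 1)/(5 - 1)
= 13×(1953125 - 1)/4
= 13×1953124/4
= 6347653

S_9 = 6347653


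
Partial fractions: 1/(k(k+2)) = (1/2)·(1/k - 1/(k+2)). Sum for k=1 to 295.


1/(k(k+2)) = (1/2)·(1/k - 1/(k+2)) (partial fractions)
Telescoping: Σ = (1/2)·(1 + 1/2 - 1/296 - 1/297) = 131275/175824

Sum = 131275/175824


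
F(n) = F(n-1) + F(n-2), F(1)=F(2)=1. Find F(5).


Fibonacci sequence: 1, 1, 2, 3, 5
F(5) = 5

F(5) = 5


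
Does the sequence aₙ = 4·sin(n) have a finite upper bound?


For all n, -1 ≤ sin(n) ≤ 1, so -4 ≤ 4·sin(n) ≤ 4
Lower bound: -4, Upper bound: 4
The sequence IS bounded

Bounded (-4 ≤ aₙ ≤ 4)


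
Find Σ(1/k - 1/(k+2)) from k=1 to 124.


Telescoping with gap 2: two head and two tail terms survive.
= (1 + 1/2) - (1/125 + 1/126)
= 3/2 - 1/125 - 1/126 = 11687/7875

Sum = 11687/7875


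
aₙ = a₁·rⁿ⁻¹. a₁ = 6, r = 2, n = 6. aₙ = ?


aₙ = a₁·r^(n-1)
= 6×2^5
= 6×32
= 192

a_6 = 192


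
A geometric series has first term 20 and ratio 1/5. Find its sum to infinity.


S∞ = a₁/(1-r) = 20/(1 - 1/5)
= 20/(4/5)
= 25

S∞ = 25


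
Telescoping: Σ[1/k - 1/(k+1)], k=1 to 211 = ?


Telescoping: adjacent terms cancel.
= 1/1 - 1/212
= 1 - 1/212 = 211/212

Sum = 211/212


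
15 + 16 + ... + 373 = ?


Σₖ₌15^373 k = Σₖ₌₁^373 k − Σₖ₌₁^14 k
= 373·374/2 − 14·15/2
= 69751 − 105 = 69646

Σk = 69646


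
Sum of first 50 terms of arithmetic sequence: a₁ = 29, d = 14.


aₙ = 29 + (50-1)×14 = 715
Sₙ = n(a₁+aₙ)/2 = 50×(29+715)/2
= 50×744/2 = 18600

S_50 = 18600


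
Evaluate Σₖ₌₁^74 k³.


n(n+1)/2 = 74×75/2 = 2775
Σk³ = 2775² = 7700625

Σk³ = 7700625


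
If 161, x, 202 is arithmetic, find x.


AM = (161 + 202)/2 = 363/2 = 181.5

AM = 181.5


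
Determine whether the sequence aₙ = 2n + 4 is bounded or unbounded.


aₙ = 2n + 4 → as n→∞, aₙ→∞
No finite upper bound exists
The sequence is UNBOUNDED

Unbounded (aₙ → ∞ as n → ∞)


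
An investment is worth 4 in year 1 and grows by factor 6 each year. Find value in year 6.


aₙ = a₁·r^(n-1)
= 4×6^5
= 4×7776
= 31104

a_6 = 31104


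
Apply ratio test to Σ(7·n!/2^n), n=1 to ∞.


aₙ = 7·n!/2^n
a_{n+1}/aₙ = (n+1)!/2^(n+1) × 2^n/n!  (constant 7 cancels)
= (n+1)/2
L = lim(n→∞) (n+1)/2 = ∞
L > 1 → series DIVERGES

Diverges (ratio test: L = ∞ > 1)


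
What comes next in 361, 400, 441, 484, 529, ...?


Pattern: perfect squares: n²
Terms: 361, 400, 441, 484, 529
Next term = 576

Next term = 576


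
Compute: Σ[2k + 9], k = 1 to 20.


Σ(2k+9) = 2·Σk + 9·n
= 2·210 + 9·20
= 420 + 180 = 600

Σ = 600


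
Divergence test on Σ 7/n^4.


lim(n→∞) 7/n^4 = 0
lim aₙ = 0 → nth-term test is INCONCLUSIVE
(Need other tests; this is actually a convergent p-series with p=4 > 1)

Inconclusive (lim aₙ = 0; need another test)


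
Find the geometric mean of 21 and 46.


GM = √(21×46) = √966 = 31.0805

GM = 31.0805


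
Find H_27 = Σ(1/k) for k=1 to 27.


H_27 = 1/1 + 1/2 + 1/3 + ... + 1/27
= 312536252003/80313433200
≈ 3.8915

H_27 = 312536252003/80313433200 ≈ 3.8915


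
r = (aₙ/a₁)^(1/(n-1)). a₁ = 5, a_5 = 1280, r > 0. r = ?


r^(n-1) = aₙ/a₁
r^4 = 1280/5 = 256
r = 256^(1/4)
= ±4; taking r > 0 gives r = 4

r = 4


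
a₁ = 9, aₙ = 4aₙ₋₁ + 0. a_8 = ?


Computing step by step:
a_1 = 9
a_2 = 36
a_3 = 144
a_4 = 576
a_5 = 2304
a_6 = 9216
a_7 = 36864
a_8 = 147456


a_8 = 147456


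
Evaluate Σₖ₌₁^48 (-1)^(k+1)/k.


S = 1 - 1/2 + 1/3 - 1/4 + 1/5 - 1/6 + 1/7 - 1/8 ± ...
= 0.6828
(Full series converges to +ln(2) ≈ +0.6931)

S_48 = 0.6828


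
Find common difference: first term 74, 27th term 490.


d = (aₙ - a₁)/(n-1)
= (490 - 74)/(27-1)
= 416/26 = 16

d = 16


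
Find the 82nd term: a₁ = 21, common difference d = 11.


aₙ = a₁ + (n-1)d
= 21 + (82-1)×11
= 21 + 891
= 912

a_82 = 912


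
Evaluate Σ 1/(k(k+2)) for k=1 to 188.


1/(k(k+2)) = (1/2)·(1/k - 1/(k+2)) (partial fractions)
Telescoping: Σ = (1/2)·(1 + 1/2 - 1/189 - 1/190) = 26743/35910

Sum = 26743/35910


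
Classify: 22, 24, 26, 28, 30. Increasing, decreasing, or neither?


Differences: 2, 2, 2, 2
All differences > 0 → strictly INCREASING

Monotonically increasing


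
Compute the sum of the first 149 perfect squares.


n = 149
n(n+1)(2n+1)/6 = 149×150×299/6
= 6682650/6 = 1113775

Σk² = 1113775


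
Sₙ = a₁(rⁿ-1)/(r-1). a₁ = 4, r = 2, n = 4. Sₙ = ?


Sₙ = 4×(2^4 - 1)/(2 - 1)
= 4×(16 - 1)/1
= 4×15/1
= 60

S_4 = 60


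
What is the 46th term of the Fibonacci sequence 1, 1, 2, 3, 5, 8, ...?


Fibonacci sequence: 1, 1, 2, 3, 5, 8, 13, 21, 34, 55, 89, ...
F(46) = 1836311903

F(46) = 1836311903


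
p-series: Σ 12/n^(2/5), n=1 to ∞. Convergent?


p-series test: Σ c/n^p converges if p > 1, diverges if p ≤ 1 (constant c > 0 doesn't affect convergence).
p = 2/5
2/5 ≤ 1 → DIVERGES

Diverges (p = 2/5 ≤ 1)


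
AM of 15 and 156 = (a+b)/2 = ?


AM = (15 + 156)/2 = 171/2 = 85.5

AM = 85.5


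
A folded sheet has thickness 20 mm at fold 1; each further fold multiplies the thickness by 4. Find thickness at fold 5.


aₙ = a₁·r^(n-1)
= 20×4^4
= 20×256
= 5120

a_5 = 5120


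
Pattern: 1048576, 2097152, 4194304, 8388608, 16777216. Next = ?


Pattern: powers of 2: 2ⁿ
Terms: 1048576, 2097152, 4194304, 8388608, 16777216
Next term = 33554432

Next term = 33554432


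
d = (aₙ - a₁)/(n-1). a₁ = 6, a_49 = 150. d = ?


d = (aₙ - a₁)/(n-1)
= (150 - 6)/(49-1)
= 144/48 = 3

d = 3


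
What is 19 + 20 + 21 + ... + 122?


Σₖ₌19^122 k = Σₖ₌₁^122 k − Σₖ₌₁^18 k
= 122·123/2 − 18·19/2
= 7503 − 171 = 7332

Σk = 7332


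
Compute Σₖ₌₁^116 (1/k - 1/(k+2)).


Telescoping with gap 2: two head and two tail terms survive.
= (1 + 1/2) - (1/117 + 1/118)
= 3/2 - 1/117 - 1/118 = 10237/6903

Sum = 10237/6903


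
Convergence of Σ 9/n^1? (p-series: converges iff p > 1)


p-series test: Σ c/n^p converges if p > 1, diverges if p ≤ 1 (constant c > 0 doesn't affect convergence).
p = 1
1 ≤ 1 → DIVERGES

Diverges (p = 1 ≤ 1)


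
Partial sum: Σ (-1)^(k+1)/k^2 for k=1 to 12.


S = 1 - 1/4 + 1/9 - 1/16 + 1/25 - 1/36 + 1/49 - 1/64 ± ...
= 0.8193
(Full series converges to +π²/12 ≈ +0.8225)

S_12 = 0.8193


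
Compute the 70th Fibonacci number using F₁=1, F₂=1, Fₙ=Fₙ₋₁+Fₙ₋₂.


Fibonacci sequence: 1, 1, 2, 3, 5, 8, 13, 21, 34, 55, 89, ...
F(70) = 190392490709135

F(70) = 190392490709135


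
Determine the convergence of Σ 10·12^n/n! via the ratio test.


aₙ = 10·12^n/n!
a_{n+1}/aₙ = 12^(n+1)/(n+1)! × n!/12^n  (constant 10 cancels)
= 12/(n+1)
L = lim(n→∞) 12/(n+1) = 0
L < 1 → series CONVERGES

Converges (ratio test: L = 0 < 1)


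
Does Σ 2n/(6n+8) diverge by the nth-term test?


lim(n→∞) 2n/(6n+8) = 2/6 = 1/3  (divide numerator and denominator by n)
lim aₙ = 1/3 ≠ 0 → series DIVERGES

Diverges (lim aₙ = 1/3 ≠ 0)


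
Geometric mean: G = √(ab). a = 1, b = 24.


GM = √(1×24) = √24 = 4.899

GM = 4.899


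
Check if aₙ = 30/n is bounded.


a₁ = 30, a₂ = 30/2, a₃ = 30/3, ...
0 < aₙ ≤ 30 for all n ≥ 1
Lower bound: 0, Upper bound: 30
The sequence IS bounded

Bounded (0 < aₙ ≤ 30)


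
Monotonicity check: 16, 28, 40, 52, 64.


Differences: 12, 12, 12, 12
All differences > 0 → strictly INCREASING

Monotonically increasing


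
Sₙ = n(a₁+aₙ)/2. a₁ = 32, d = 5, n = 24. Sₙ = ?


aₙ = 32 + (24-1)×5 = 147
Sₙ = n(a₁+aₙ)/2 = 24×(32+147)/2
= 24×179/2 = 2148

S_24 = 2148


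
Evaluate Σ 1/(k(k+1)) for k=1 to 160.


1/(k(k+1)) = 1/k - 1/(k+1) (partial fractions)
Telescoping: Σ = 1 - 1/161 = 160/161

Sum = 160/161


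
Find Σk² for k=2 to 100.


Σₖ₌2^100 k² = Σₖ₌₁^100 k² − Σₖ₌₁^1 k²
= 100·101·201/6 − 1·2·3/6
= 338350 − 1 = 338349

Σk² = 338349


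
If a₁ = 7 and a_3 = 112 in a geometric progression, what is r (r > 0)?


r^(n-1) = aₙ/a₁
r^2 = 112/7 = 16
r = 16^(1/2)
= ±4; taking r > 0 gives r = 4

r = 4


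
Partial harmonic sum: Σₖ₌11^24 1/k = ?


Σₖ₌11^24 1/k = 1/11 + 1/12 + 1/13 + ... + 1/24
= 4534977911/5354228880
≈ 0.847

Sum = 4534977911/5354228880 ≈ 0.847


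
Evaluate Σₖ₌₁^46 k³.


n(n+1)/2 = 46×47/2 = 1081
Σk³ = 1081² = 1168561

Σk³ = 1168561


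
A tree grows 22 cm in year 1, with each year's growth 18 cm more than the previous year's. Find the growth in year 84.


aₙ = a₁ + (n-1)d
= 22 + (84-1)×18
= 22 + 1494
= 1516

a_84 = 1516


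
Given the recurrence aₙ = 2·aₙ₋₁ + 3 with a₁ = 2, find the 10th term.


Computing step by step:
a_1 = 2
a_2 = 7
a_3 = 17
a_4 = 37
a_5 = 77
a_6 = 157
a_7 = 317
a_8 = 637
a_9 = 1277
a_10 = 2557


a_10 = 2557


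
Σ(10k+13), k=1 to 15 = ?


Σ(10k+13) = 10·Σk + 13·n
= 10·120 + 13·15
= 1200 + 195 = 1395

Σ = 1395


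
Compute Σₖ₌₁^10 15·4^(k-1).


Sₙ = 15×(4^10 - 1)/(4 - 1)
= 15×(1048576 - 1)/3
= 15×1048575/3
= 5242875

S_10 = 5242875


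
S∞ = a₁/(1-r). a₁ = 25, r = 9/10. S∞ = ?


S∞ = a₁/(1-r) = 25/(1 - 9/10)
= 25/(1/10)
= 250

S∞ = 250


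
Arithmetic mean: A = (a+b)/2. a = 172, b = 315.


AM = (172 + 315)/2 = 487/2 = 243.5

AM = 243.5


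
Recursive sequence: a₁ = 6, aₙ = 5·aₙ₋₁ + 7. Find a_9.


Computing step by step:
a_1 = 6
a_2 = 37
a_3 = 192
a_4 = 967
a_5 = 4842
a_6 = 24217
a_7 = 121092
a_8 = 605467
a_9 = 3027342


a_9 = 3027342


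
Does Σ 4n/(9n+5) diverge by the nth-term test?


lim(n→∞) 4n/(9n+5) = 4/9 = 4/9  (divide numerator and denominator by n)
lim aₙ = 4/9 ≠ 0 → series DIVERGES

Diverges (lim aₙ = 4/9 ≠ 0)


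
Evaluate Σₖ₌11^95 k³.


Σₖ₌11^95 k³ = [95·96/2]² − [10·11/2]²
= 20793600 − 3025 = 20790575

Σk³ = 20790575


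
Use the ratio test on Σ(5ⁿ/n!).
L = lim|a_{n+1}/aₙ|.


aₙ = 5^n/n!
a_{n+1}/aₙ = 5^(n+1)/(n+1)! × n!/5^n
= 5/(n+1)
L = lim(n→∞) 5/(n+1) = 0
L < 1 → series CONVERGES

Converges (ratio test: L = 0 < 1)


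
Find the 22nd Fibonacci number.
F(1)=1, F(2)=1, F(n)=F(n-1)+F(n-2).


Fibonacci sequence: 1, 1, 2, 3, 5, 8, 13, 21, 34, 55, 89, ...
F(22) = 17711

F(22) = 17711


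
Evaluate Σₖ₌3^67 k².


Σₖ₌3^67 k² = Σₖ₌₁^67 k² − Σₖ₌₁^2 k²
= 67·68·135/6 − 2·3·5/6
= 102510 − 5 = 102505

Σk² = 102505


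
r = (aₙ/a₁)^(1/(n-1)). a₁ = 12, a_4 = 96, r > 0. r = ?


r^(n-1) = aₙ/a₁
r^3 = 96/12 = 8
r = 8^(1/3)
= 2

r = 2


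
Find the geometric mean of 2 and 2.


GM = √(2×2) = √4 = 2

GM = 2


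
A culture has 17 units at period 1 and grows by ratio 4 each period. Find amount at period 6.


aₙ = a₁·r^(n-1)
= 17×4^5
= 17×1024
= 17408

a_6 = 17408


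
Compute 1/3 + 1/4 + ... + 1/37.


Σₖ₌3^37 1/k = 1/3 + 1/4 + 1/5 + ... + 1/37
= 1312217274475033/485721041551200
≈ 2.7016

Sum = 1312217274475033/485721041551200 ≈ 2.7016


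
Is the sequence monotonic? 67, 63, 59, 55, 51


Differences: -4, -4, -4, -4
All differences < 0 → strictly DECREASING

Monotonically decreasing


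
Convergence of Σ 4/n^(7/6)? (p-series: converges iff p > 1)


p-series test: Σ c/n^p converges if p > 1, diverges if p ≤ 1 (constant c > 0 doesn't affect convergence).
p = 7/6
7/6 > 1 → CONVERGES

Converges (p = 7/6 > 1)


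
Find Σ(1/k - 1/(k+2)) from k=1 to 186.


Telescoping with gap 2: two head and two tail terms survive.
= (1 + 1/2) - (1/187 + 1/188)
= 3/2 - 1/187 - 1/188 = 52359/35156

Sum = 52359/35156


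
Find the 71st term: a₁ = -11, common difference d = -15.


aₙ = a₁ + (n-1)d
= -11 + (71-1)×-15
= -11 - 1050
= -1061

a_71 = -1061


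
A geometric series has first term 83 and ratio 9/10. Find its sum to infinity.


S∞ = a₁/(1-r) = 83/(1 - 9/10)
= 83/(1/10)
= 830

S∞ = 830


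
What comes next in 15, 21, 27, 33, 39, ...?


Pattern: arithmetic (d=6)
Terms: 15, 21, 27, 33, 39
Next term = 45

Next term = 45


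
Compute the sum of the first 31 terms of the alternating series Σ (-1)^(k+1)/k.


S = 1 - 1/2 + 1/3 - 1/4 + 1/5 - 1/6 + 1/7 - 1/8 ± ...
= 0.709
(Full series converges to +ln(2) ≈ +0.6931)

S_31 = 0.709


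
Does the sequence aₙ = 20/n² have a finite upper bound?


a₁ = 20, a₂ = 20/4, a₃ = 20/9, ...
0 < aₙ ≤ 20 for all n ≥ 1
The sequence IS bounded

Bounded (0 < aₙ ≤ 20)


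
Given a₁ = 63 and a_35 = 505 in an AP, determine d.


d = (aₙ - a₁)/(n-1)
= (505 - 63)/(35-1)
= 442/34 = 13

d = 13


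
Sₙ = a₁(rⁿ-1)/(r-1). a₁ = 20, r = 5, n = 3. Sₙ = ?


Sₙ = 20×(5^3 - 1)/(5 - 1)
= 20×(125 - 1)/4
= 20×124/4
= 620

S_3 = 620


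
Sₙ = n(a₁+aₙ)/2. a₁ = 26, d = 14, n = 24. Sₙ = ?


aₙ = 26 + (24-1)×14 = 348
Sₙ = n(a₁+aₙ)/2 = 24×(26+348)/2
= 24×374/2 = 4488

S_24 = 4488


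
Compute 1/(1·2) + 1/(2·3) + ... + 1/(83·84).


1/(k(k+1)) = 1/k - 1/(k+1) (partial fractions)
Telescoping: Σ = 1 - 1/84 = 83/84

Sum = 83/84


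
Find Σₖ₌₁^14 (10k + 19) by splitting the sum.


Σ(10k+19) = 10·Σk + 19·n
= 10·105 + 19·14
= 1050 + 266 = 1316

Σ = 1316


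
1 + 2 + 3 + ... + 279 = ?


n(n+1)/2 = 279×280/2 = 78120/2 = 39060

Σk = 39060


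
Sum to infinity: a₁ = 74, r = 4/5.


S∞ = a₁/(1-r) = 74/(1 - 4/5)
= 74/(1/5)
= 370

S∞ = 370


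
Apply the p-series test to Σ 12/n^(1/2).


p-series test: Σ c/n^p converges if p > 1, diverges if p ≤ 1 (constant c > 0 doesn't affect convergence).
p = 1/2
1/2 ≤ 1 → DIVERGES

Diverges (p = 1/2 ≤ 1)


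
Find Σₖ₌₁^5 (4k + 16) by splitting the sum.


Σ(4k+16) = 4·Σk + 16·n
= 4·15 + 16·5
= 60 + 80 = 140

Σ = 140


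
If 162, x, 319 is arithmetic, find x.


AM = (162 + 319)/2 = 481/2 = 240.5

AM = 240.5


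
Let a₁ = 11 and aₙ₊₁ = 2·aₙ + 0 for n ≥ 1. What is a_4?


Computing step by step:
a_1 = 11
a_2 = 22
a_3 = 44
a_4 = 88


a_4 = 88


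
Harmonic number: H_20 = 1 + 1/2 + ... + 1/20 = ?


H_20 = 1/1 + 1/2 + 1/3 + ... + 1/20
= 55835135/15519504
≈ 3.5977

H_20 = 55835135/15519504 ≈ 3.5977


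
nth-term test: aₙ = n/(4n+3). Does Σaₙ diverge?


lim(n→∞) n/(4n+3) = 1/4 = 1/4  (divide numerator and denominator by n)
lim aₙ = 1/4 ≠ 0 → series DIVERGES

Diverges (lim aₙ = 1/4 ≠ 0)


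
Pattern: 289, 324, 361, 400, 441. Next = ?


Pattern: perfect squares: n²
Terms: 289, 324, 361, 400, 441
Next term = 484

Next term = 484


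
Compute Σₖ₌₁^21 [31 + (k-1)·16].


aₙ = 31 + (21-1)×16 = 351
Sₙ = n(a₁+aₙ)/2 = 21×(31+351)/2
= 21×382/2 = 4011

S_21 = 4011


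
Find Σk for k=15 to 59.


Σₖ₌15^59 k = Σₖ₌₁^59 k − Σₖ₌₁^14 k
= 59·60/2 − 14·15/2
= 1770 − 105 = 1665

Σk = 1665


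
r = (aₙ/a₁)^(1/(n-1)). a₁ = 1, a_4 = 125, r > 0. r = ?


r^(n-1) = aₙ/a₁
r^3 = 125/1 = 125
r = 125^(1/3)
= 5

r = 5


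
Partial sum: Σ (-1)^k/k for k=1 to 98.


S = -1 + 1/2 - 1/3 + 1/4 - 1/5 + 1/6 - 1/7 + 1/8 ± ...
= -0.6881
(Full series converges to -ln(2) ≈ -0.6931)

S_98 = -0.6881


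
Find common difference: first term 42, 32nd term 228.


d = (aₙ - a₁)/(n-1)
= (228 - 42)/(32-1)
= 186/31 = 6

d = 6


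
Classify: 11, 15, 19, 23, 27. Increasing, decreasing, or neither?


Differences: 4, 4, 4, 4
All differences > 0 → strictly INCREASING

Monotonically increasing


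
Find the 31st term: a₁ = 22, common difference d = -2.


aₙ = a₁ + (n-1)d
= 22 + (31-1)×-2
= 22 - 60
= -38

a_31 = -38


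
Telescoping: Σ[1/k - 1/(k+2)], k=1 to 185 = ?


Telescoping with gap 2: two head and two tail terms survive.
= (1 + 1/2) - (1/186 + 1/187)
= 3/2 - 1/186 - 1/187 = 25900/17391

Sum = 25900/17391


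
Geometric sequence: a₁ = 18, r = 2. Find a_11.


aₙ = a₁·r^(n-1)
= 18×2^10
= 18×1024
= 18432

a_11 = 18432


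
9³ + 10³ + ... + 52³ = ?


Σₖ₌9^52 k³ = [52·53/2]² − [8·9/2]²
= 1898884 − 1296 = 1897588

Σk³ = 1897588


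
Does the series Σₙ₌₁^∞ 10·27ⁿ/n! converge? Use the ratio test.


aₙ = 10·27^n/n!
a_{n+1}/aₙ = 27^(n+1)/(n+1)! × n!/27^n  (constant 10 cancels)
= 27/(n+1)
L = lim(n→∞) 27/(n+1) = 0
L < 1 → series CONVERGES

Converges (ratio test: L = 0 < 1)


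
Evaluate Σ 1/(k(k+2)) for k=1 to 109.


1/(k(k+2)) = (1/2)·(1/k - 1/(k+2)) (partial fractions)
Telescoping: Σ = (1/2)·(1 + 1/2 - 1/110 - 1/111) = 9047/12210

Sum = 9047/12210


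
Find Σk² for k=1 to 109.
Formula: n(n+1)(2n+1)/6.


n = 109
n(n+1)(2n+1)/6 = 109×110×219/6
= 2625810/6 = 437635

Σk² = 437635


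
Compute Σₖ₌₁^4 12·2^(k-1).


Sₙ = 12×(2^4 - 1)/(2 - 1)
= 12×(16 - 1)/1
= 12×15/1
= 180

S_4 = 180


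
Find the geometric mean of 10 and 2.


GM = √(10×2) = √20 = 4.4721

GM = 4.4721


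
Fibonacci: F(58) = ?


Fibonacci sequence: 1, 1, 2, 3, 5, 8, 13, 21, 34, 55, 89, ...
F(58) = 591286729879

F(58) = 591286729879


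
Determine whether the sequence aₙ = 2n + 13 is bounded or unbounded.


aₙ = 2n + 13 → as n→∞, aₙ→∞
No finite upper bound exists
The sequence is UNBOUNDED

Unbounded (aₙ → ∞ as n → ∞)


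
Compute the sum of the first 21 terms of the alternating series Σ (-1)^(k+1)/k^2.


S = 1 - 1/4 + 1/9 - 1/16 + 1/25 - 1/36 + 1/49 - 1/64 ± ...
= 0.8235
(Full series converges to +π²/12 ≈ +0.8225)

S_21 = 0.8235


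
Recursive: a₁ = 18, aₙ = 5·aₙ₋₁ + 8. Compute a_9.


Computing step by step:
a_1 = 18
a_2 = 98
a_3 = 498
a_4 = 2498
a_5 = 12498
a_6 = 62498
a_7 = 312498
a_8 = 1562498
a_9 = 7812498


a_9 = 7812498


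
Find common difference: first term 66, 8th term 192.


d = (aₙ - a₁)/(n-1)
= (192 - 66)/(8-1)
= 126/7 = 18

d = 18


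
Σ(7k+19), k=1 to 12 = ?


Σ(7k+19) = 7·Σk + 19·n
= 7·78 + 19·12
= 546 + 228 = 774

Σ = 774


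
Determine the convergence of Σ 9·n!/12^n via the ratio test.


aₙ = 9·n!/12^n
a_{n+1}/aₙ = (n+1)!/12^(n+1) × 12^n/n!  (constant 9 cancels)
= (n+1)/12
L = lim(n→∞) (n+1)/12 = ∞
L > 1 → series DIVERGES

Diverges (ratio test: L = ∞ > 1)


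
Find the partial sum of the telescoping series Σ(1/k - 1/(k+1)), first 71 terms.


Telescoping: adjacent terms cancel.
= 1/1 - 1/72
= 1 - 1/72 = 71/72

Sum = 71/72


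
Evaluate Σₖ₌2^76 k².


Σₖ₌2^76 k² = Σₖ₌₁^76 k² − Σₖ₌₁^1 k²
= 76·77·153/6 − 1·2·3/6
= 149226 − 1 = 149225

Σk² = 149225


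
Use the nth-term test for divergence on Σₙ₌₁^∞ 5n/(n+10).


lim(n→∞) 5n/(n+10) = 5/1 = 5  (divide numerator and denominator by n)
lim aₙ = 5 ≠ 0 → series DIVERGES

Diverges (lim aₙ = 5 ≠ 0)


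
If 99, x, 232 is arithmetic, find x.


AM = (99 + 232)/2 = 331/2 = 165.5

AM = 165.5


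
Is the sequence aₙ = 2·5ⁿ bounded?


aₙ = 2·5ⁿ → as n→∞, aₙ→∞ (since base 5 > 1)
No finite upper bound exists
The sequence is UNBOUNDED

Unbounded (aₙ → ∞ as n → ∞)


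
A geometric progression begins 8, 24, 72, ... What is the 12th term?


aₙ = a₁·r^(n-1)
= 8×3^11
= 8×177147
= 1417176

a_12 = 1417176


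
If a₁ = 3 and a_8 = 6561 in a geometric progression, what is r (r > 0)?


r^(n-1) = aₙ/a₁
r^7 = 6561/3 = 2187
r = 2187^(1/7)
= 3

r = 3


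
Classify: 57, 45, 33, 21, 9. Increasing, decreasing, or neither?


Differences: -12, -12, -12, -12
All differences < 0 → strictly DECREASING

Monotonically decreasing


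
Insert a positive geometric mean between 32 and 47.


GM = √(32×47) = √1504 = 38.7814

GM = 38.7814


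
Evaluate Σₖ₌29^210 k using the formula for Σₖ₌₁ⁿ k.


Σₖ₌29^210 k = Σₖ₌₁^210 k − Σₖ₌₁^28 k
= 210·211/2 − 28·29/2
= 22155 − 406 = 21749

Σk = 21749


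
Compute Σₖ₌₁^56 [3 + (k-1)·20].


aₙ = 3 + (56-1)×20 = 1103
Sₙ = n(a₁+aₙ)/2 = 56×(3+1103)/2
= 56×1106/2 = 30968

S_56 = 30968


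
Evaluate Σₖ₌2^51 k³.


Σₖ₌2^51 k³ = [51·52/2]² − [1·2/2]²
= 1758276 − 1 = 1758275

Σk³ = 1758275


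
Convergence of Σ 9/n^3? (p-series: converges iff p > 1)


p-series test: Σ c/n^p converges if p > 1, diverges if p ≤ 1 (constant c > 0 doesn't affect convergence).
p = 3
3 > 1 → CONVERGES

Converges (p = 3 > 1)


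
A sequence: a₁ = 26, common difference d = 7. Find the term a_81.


aₙ = a₁ + (n-1)d
= 26 + (81-1)×7
= 26 + 560
= 586

a_81 = 586


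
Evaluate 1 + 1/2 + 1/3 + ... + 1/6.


H_6 = 1/1 + 1/2 + 1/3 + 1/4 + 1/5 + 1/6
= 49/20
≈ 2.45

H_6 = 49/20 ≈ 2.45


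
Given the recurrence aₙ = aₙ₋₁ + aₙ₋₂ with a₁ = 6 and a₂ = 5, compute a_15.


Computing iteratively: 6, 5, 11, 16, 27, 43, 70, 113, 183, 296, 479, 775, ...
a_15 = 3283

a_15 = 3283


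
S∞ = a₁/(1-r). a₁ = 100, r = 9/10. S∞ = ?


S∞ = a₁/(1-r) = 100/(1 - 9/10)
= 100/(1/10)
= 1000

S∞ = 1000


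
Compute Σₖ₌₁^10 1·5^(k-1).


Sₙ = 1×(5^10 - 1)/(5 - 1)
= 1×(9765625 - 1)/4
= 1×9765624/4
= 2441406

S_10 = 2441406


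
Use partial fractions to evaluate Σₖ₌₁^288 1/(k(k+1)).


1/(k(k+1)) = 1/k - 1/(k+1) (partial fractions)
Telescoping: Σ = 1 - 1/289 = 288/289

Sum = 288/289


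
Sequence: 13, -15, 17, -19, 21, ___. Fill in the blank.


Pattern: alternating sign, magnitude arithmetic (d=2)
Terms: 13, -15, 17, -19, 21
Next term = -23

Next term = -23


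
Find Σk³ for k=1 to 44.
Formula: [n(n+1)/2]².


n(n+1)/2 = 44×45/2 = 990
Σk³ = 990² = 980100

Σk³ = 980100


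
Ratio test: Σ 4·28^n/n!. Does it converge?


aₙ = 4·28^n/n!
a_{n+1}/aₙ = 28^(n+1)/(n+1)! × n!/28^n  (constant 4 cancels)
= 28/(n+1)
L = lim(n→∞) 28/(n+1) = 0
L < 1 → series CONVERGES

Converges (ratio test: L = 0 < 1)


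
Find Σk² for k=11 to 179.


Σₖ₌11^179 k² = Σₖ₌₁^179 k² − Σₖ₌₁^10 k²
= 179·180·359/6 − 10·11·21/6
= 1927830 − 385 = 1927445

Σk² = 1927445


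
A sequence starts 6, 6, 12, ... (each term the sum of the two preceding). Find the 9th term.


Computing iteratively: 6, 6, 12, 18, 30, 48, 78, 126, 204
a_9 = 204

a_9 = 204


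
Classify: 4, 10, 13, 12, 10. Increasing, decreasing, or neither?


Differences: 6, 3, -1, -2
Difference at position 1 is +6 (> 0) but position 3 is -1 (< 0) — sequence both rises and falls
→ NOT monotonic

Not monotonic


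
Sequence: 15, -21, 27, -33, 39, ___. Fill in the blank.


Pattern: alternating sign, magnitude arithmetic (d=6)
Terms: 15, -21, 27, -33, 39
Next term = -45

Next term = -45


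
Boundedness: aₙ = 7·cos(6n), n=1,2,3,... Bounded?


For all n, -1 ≤ cos(6n) ≤ 1, so -7 ≤ 7·cos(6n) ≤ 7
Lower bound: -7, Upper bound: 7
The sequence IS bounded

Bounded (-7 ≤ aₙ ≤ 7)


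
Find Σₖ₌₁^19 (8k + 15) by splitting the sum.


Σ(8k+15) = 8·Σk + 15·n
= 8·190 + 15·19
= 1520 + 285 = 1805

Σ = 1805


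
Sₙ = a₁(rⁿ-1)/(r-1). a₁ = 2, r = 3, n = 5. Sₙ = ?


Sₙ = 2×(3^5 - 1)/(3 - 1)
= 2×(243 - 1)/2
= 2×242/2
= 242

S_5 = 242


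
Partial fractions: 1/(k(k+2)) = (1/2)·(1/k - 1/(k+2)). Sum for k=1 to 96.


1/(k(k+2)) = (1/2)·(1/k - 1/(k+2)) (partial fractions)
Telescoping: Σ = (1/2)·(1 + 1/2 - 1/97 - 1/98) = 3516/4753

Sum = 3516/4753


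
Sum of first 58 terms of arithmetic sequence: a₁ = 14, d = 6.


aₙ = 14 + (58-1)×6 = 356
Sₙ = n(a₁+aₙ)/2 = 58×(14+356)/2
= 58×370/2 = 10730

S_58 = 10730


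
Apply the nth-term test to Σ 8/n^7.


lim(n→∞) 8/n^7 = 0
lim aₙ = 0 → nth-term test is INCONCLUSIVE
(Need other tests; this is actually a convergent p-series with p=7 > 1)

Inconclusive (lim aₙ = 0; need another test)


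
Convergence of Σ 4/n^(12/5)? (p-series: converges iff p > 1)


p-series test: Σ c/n^p converges if p > 1, diverges if p ≤ 1 (constant c > 0 doesn't affect convergence).
p = 12/5
12/5 > 1 → CONVERGES

Converges (p = 12/5 > 1)


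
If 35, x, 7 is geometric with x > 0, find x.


GM = √(35×7) = √245 = 15.6525

GM = 15.6525


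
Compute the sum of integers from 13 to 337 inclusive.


Σₖ₌13^337 k = Σₖ₌₁^337 k − Σₖ₌₁^12 k
= 337·338/2 − 12·13/2
= 56953 − 78 = 56875

Σk = 56875


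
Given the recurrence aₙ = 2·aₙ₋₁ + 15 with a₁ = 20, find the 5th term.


Computing step by step:
a_1 = 20
a_2 = 55
a_3 = 125
a_4 = 265
a_5 = 545


a_5 = 545


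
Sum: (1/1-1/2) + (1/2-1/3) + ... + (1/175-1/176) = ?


Telescoping: adjacent terms cancel.
= 1/1 - 1/176
= 1 - 1/176 = 175/176

Sum = 175/176


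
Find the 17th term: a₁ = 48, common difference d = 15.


aₙ = a₁ + (n-1)d
= 48 + (17-1)×15
= 48 + 240
= 288

a_17 = 288


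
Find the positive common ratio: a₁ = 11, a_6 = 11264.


r^(n-1) = aₙ/a₁
r^5 = 11264/11 = 1024
r = 1024^(1/5)
= 4

r = 4


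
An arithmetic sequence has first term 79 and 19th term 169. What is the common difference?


d = (aₙ - a₁)/(n-1)
= (169 - 79)/(19-1)
= 90/18 = 5

d = 5


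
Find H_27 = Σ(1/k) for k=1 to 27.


H_27 = 1/1 + 1/2 + 1/3 + ... + 1/27
= 312536252003/80313433200
≈ 3.8915

H_27 = 312536252003/80313433200 ≈ 3.8915


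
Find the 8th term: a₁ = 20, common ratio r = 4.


aₙ = a₁·r^(n-1)
= 20×4^7
= 20×16384
= 327680

a_8 = 327680


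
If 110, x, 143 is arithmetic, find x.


AM = (110 + 143)/2 = 253/2 = 126.5

AM = 126.5


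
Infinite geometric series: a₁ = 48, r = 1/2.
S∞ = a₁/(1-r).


S∞ = a₁/(1-r) = 48/(1 - 1/2)
= 48/(1/2)
= 96

S∞ = 96


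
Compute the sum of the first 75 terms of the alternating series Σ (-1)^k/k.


S = -1 + 1/2 - 1/3 + 1/4 - 1/5 + 1/6 - 1/7 + 1/8 ± ...
= -0.6998
(Full series converges to -ln(2) ≈ -0.6931)

S_75 = -0.6998


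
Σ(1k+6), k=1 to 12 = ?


Σ(1k+6) = 1·Σk + 6·n
= 1·78 + 6·12
= 78 + 72 = 150

Σ = 150


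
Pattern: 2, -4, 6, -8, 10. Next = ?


Pattern: alternating sign, magnitude arithmetic (d=2)
Terms: 2, -4, 6, -8, 10
Next term = -12

Next term = -12


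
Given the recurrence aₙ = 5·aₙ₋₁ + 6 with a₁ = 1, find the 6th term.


Computing step by step:
a_1 = 1
a_2 = 11
a_3 = 61
a_4 = 311
a_5 = 1561
a_6 = 7811


a_6 = 7811


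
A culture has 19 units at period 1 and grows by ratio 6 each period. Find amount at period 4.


aₙ = a₁·r^(n-1)
= 19×6^3
= 19×216
= 4104

a_4 = 4104


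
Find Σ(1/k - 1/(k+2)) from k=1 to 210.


Telescoping with gap 2: two head and two tail terms survive.
= (1 + 1/2) - (1/211 + 1/212)
= 3/2 - 1/211 - 1/212 = 66675/44732

Sum = 66675/44732


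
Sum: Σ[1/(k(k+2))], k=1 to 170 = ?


1/(k(k+2)) = (1/2)·(1/k - 1/(k+2)) (partial fractions)
Telescoping: Σ = (1/2)·(1 + 1/2 - 1/171 - 1/172) = 43775/58824

Sum = 43775/58824


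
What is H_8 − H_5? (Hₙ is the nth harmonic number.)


Σₖ₌6^8 1/k = 1/6 + 1/7 + 1/8
= 73/168
≈ 0.4345

Sum = 73/168 ≈ 0.4345
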